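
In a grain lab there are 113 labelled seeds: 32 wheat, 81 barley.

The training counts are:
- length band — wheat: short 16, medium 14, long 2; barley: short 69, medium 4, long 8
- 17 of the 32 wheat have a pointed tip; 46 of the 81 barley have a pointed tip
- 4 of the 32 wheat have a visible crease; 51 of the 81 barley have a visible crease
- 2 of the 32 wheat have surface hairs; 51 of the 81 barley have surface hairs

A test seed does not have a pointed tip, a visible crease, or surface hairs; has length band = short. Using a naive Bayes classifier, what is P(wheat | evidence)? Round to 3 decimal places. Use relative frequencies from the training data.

wheat: (32/113) × (16/32) × (15/32) × (28/32) × (30/32) ≈ 0.0544455
barley: (81/113) × (69/81) × (35/81) × (30/81) × (30/81) ≈ 0.0361931
P(wheat | x) = 0.0544455 / 0.0906386 ≈ 0.601

0.601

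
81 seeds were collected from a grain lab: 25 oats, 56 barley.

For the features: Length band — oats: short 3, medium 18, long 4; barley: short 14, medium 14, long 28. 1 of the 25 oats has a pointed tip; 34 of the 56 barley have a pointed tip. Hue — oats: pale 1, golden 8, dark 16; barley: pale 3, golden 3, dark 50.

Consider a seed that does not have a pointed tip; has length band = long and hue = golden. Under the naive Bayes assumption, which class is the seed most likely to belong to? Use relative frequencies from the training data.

oats: (25/81) × (4/25) × (24/25) × (8/25) ≈ 0.0151704
barley: (56/81) × (28/56) × (22/56) × (3/56) ≈ 0.00727513
Highest score → oats.

oats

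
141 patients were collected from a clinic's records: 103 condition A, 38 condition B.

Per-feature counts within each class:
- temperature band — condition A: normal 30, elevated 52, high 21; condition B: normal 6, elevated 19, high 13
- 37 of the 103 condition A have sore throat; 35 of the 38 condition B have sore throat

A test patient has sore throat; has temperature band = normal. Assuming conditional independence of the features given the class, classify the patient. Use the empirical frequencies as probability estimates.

condition A

condition A: (103/141) × (30/103) × (37/103) ≈ 0.0764305
condition B: (38/141) × (6/38) × (35/38) ≈ 0.0391937
Highest score → condition A.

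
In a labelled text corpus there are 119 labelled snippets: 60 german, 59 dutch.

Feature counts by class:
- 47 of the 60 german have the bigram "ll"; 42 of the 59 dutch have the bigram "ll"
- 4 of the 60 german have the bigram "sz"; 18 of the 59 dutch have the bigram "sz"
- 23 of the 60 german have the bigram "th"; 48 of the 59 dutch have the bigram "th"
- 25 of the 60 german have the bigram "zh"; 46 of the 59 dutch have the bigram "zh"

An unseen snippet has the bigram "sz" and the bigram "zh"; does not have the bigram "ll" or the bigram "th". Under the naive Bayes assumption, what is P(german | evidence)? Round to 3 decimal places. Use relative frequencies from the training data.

0.228

german: (60/119) × (13/60) × (4/60) × (37/60) × (25/60) ≈ 0.0018713
dutch: (59/119) × (17/59) × (18/59) × (11/59) × (46/59) ≈ 0.00633533
P(german | x) = 0.0018713 / 0.00820663 ≈ 0.228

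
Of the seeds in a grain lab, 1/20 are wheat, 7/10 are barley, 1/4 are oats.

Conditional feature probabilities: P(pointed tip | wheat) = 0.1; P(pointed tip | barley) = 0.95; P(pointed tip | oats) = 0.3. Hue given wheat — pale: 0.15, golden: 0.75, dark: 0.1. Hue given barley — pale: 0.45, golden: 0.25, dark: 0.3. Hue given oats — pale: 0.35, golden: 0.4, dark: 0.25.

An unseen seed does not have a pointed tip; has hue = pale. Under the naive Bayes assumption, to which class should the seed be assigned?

oats

wheat: 0.05 × (1−0.1) × 0.15 = 0.00675
barley: 0.7 × (1−0.95) × 0.45 = 0.01575
oats: 0.25 × (1−0.3) × 0.35 = 0.06125
Highest score → oats.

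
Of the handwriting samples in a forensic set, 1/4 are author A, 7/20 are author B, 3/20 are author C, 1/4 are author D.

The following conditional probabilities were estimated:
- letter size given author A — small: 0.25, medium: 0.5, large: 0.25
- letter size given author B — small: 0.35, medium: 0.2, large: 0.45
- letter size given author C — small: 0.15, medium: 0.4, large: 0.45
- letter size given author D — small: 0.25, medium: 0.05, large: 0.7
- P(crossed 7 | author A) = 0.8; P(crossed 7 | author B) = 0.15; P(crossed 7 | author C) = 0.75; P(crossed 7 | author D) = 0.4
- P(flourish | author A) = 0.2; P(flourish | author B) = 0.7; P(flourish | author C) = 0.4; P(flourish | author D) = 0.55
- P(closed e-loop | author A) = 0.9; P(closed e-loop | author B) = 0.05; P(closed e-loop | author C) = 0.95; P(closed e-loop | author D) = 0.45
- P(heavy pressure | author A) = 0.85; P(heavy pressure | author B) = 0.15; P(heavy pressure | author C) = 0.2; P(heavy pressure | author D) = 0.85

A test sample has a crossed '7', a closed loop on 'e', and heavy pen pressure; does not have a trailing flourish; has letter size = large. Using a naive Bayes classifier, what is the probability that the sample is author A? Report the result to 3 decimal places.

0.631

author A: 0.25 × 0.25 × 0.8 × (1−0.2) × 0.9 × 0.85 = 0.0306
author B: 0.35 × 0.45 × 0.15 × (1−0.7) × 0.05 × 0.15 = 0.00005315625
author C: 0.15 × 0.45 × 0.75 × (1−0.4) × 0.95 × 0.2 = 0.00577125
author D: 0.25 × 0.7 × 0.4 × (1−0.55) × 0.45 × 0.85 = 0.01204875
P(author A | x) = 0.0306 / 0.04847315625 ≈ 0.631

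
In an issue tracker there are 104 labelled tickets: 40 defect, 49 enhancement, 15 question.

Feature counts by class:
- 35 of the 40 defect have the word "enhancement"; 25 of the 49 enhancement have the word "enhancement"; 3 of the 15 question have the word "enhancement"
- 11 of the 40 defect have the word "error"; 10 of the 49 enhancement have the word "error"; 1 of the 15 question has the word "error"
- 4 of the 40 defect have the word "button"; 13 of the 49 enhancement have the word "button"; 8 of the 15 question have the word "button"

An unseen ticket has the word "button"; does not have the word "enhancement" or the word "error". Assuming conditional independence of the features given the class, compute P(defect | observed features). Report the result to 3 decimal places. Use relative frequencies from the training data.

0.032

defect: (40/104) × (5/40) × (29/40) × (4/40) ≈ 0.00348558
enhancement: (49/104) × (24/49) × (39/49) × (13/49) ≈ 0.0487297
question: (15/104) × (12/15) × (14/15) × (8/15) ≈ 0.0574359
P(defect | x) = 0.00348558 / 0.10965118 ≈ 0.032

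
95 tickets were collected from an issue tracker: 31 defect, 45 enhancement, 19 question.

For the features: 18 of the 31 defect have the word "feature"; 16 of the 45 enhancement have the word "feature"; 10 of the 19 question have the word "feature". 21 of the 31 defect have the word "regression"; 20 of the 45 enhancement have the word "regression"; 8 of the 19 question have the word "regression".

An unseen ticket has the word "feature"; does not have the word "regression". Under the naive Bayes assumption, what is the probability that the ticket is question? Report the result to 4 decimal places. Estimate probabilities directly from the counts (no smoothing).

defect: (31/95) × (18/31) × (10/31) ≈ 0.0611205
enhancement: (45/95) × (16/45) × (25/45) ≈ 0.0935673
question: (19/95) × (10/19) × (11/19) ≈ 0.0609418
P(question | x) = 0.0609418 / 0.2156296 ≈ 0.2826

0.2826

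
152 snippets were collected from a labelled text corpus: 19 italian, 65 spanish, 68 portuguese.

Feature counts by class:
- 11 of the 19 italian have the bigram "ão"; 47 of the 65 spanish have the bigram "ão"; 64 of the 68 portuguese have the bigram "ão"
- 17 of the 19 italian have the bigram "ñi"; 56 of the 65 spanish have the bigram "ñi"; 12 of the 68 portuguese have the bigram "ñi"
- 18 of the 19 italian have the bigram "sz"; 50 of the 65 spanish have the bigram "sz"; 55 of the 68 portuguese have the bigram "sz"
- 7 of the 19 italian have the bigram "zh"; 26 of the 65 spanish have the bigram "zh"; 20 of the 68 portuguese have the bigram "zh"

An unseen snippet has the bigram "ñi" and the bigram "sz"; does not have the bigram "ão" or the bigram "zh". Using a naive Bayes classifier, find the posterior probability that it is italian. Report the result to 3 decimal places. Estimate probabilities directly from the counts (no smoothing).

italian: (19/152) × (8/19) × (17/19) × (18/19) × (12/19) ≈ 0.0281766
spanish: (65/152) × (18/65) × (56/65) × (50/65) × (39/65) ≈ 0.0470881
portuguese: (68/152) × (4/68) × (12/68) × (55/68) × (48/68) ≈ 0.0026514
P(italian | x) = 0.0281766 / 0.0779161 ≈ 0.362

0.362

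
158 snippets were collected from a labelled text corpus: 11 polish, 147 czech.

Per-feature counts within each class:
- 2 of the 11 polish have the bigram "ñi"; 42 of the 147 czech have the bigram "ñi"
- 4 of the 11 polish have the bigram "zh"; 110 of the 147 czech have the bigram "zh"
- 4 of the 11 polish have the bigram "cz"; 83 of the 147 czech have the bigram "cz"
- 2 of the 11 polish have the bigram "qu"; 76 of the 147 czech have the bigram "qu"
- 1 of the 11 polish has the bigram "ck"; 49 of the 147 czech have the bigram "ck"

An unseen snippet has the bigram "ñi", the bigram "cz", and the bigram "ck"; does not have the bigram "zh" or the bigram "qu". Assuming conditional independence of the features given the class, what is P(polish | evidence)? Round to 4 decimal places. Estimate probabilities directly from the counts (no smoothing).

polish: (11/158) × (2/11) × (7/11) × (4/11) × (9/11) × (1/11) ≈ 0.000217873
czech: (147/158) × (42/147) × (37/147) × (83/147) × (71/147) × (49/147) ≈ 0.00608215
P(polish | x) = 0.000217873 / 0.006300023 ≈ 0.0346

0.0346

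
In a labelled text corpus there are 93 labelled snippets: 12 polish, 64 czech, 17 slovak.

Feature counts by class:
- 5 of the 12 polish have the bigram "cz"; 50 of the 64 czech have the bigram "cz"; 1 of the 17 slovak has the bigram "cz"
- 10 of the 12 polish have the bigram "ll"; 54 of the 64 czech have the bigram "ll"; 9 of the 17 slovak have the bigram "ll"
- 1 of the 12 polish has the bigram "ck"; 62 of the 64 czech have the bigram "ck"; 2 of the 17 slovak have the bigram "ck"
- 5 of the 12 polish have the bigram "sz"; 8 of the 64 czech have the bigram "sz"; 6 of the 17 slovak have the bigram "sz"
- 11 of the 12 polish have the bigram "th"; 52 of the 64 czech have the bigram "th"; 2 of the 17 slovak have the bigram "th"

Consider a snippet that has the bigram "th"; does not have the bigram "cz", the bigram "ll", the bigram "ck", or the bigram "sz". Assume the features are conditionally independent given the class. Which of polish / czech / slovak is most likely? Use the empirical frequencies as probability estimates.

polish: (12/93) × (7/12) × (2/12) × (11/12) × (7/12) × (11/12) ≈ 0.00614899
czech: (64/93) × (14/64) × (10/64) × (2/64) × (56/64) × (52/64) ≈ 0.000522573
slovak: (17/93) × (16/17) × (8/17) × (15/17) × (11/17) × (2/17) ≈ 0.00543808
Highest score → polish.

polish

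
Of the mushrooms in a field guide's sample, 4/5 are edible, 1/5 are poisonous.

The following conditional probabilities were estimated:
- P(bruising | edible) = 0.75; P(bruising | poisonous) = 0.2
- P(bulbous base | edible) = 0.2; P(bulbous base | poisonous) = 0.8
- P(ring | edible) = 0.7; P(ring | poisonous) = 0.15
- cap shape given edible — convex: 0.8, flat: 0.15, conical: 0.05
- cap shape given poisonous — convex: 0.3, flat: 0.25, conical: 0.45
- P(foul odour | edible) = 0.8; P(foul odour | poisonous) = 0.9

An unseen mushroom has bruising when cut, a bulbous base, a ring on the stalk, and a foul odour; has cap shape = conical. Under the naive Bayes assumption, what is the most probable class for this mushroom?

edible

edible: 0.8 × 0.75 × 0.2 × 0.7 × 0.05 × 0.8 = 0.00336
poisonous: 0.2 × 0.2 × 0.8 × 0.15 × 0.45 × 0.9 = 0.001944
Highest score → edible.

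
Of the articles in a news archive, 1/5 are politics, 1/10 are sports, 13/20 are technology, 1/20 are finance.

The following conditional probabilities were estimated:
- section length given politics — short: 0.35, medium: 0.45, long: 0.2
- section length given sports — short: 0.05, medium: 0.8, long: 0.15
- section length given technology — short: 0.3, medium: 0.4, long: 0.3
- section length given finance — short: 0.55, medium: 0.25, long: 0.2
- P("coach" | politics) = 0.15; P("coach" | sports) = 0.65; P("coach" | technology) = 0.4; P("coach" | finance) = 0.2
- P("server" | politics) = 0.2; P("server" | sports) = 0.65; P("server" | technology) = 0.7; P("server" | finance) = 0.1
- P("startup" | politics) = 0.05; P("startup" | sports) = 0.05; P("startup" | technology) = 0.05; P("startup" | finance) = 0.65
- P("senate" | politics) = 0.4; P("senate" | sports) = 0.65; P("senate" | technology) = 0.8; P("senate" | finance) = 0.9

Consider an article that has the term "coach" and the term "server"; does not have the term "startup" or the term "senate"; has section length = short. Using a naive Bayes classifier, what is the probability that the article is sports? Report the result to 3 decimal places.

politics: 0.2 × 0.35 × 0.15 × 0.2 × (1−0.05) × (1−0.4) = 0.001197
sports: 0.1 × 0.05 × 0.65 × 0.65 × (1−0.05) × (1−0.65) = 0.00070240625
technology: 0.65 × 0.3 × 0.4 × 0.7 × (1−0.05) × (1−0.8) = 0.010374
finance: 0.05 × 0.55 × 0.2 × 0.1 × (1−0.65) × (1−0.9) = 0.00001925
P(sports | x) = 0.00070240625 / 0.01229265625 ≈ 0.057

0.057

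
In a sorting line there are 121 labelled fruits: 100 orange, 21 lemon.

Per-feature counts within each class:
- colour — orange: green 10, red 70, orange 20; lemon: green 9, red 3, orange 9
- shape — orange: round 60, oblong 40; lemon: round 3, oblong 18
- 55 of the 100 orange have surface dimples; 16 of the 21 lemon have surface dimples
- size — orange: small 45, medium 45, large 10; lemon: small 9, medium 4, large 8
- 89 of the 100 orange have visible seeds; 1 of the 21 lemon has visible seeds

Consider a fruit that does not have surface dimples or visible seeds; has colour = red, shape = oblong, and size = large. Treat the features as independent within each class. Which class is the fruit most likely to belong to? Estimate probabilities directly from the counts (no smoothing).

orange: (100/121) × (70/100) × (40/100) × (45/100) × (10/100) × (11/100) ≈ 0.00114545
lemon: (21/121) × (3/21) × (18/21) × (5/21) × (8/21) × (20/21) ≈ 0.00183578
Highest score → lemon.

lemon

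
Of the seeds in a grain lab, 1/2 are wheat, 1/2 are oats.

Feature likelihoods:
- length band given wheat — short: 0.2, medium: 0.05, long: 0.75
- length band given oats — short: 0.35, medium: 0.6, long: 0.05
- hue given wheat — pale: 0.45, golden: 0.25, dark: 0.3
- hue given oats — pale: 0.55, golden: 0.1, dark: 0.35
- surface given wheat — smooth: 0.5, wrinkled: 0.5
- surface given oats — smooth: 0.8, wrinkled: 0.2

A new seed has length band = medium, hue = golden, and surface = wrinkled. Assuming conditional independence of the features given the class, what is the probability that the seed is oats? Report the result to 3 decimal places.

wheat: 0.5 × 0.05 × 0.25 × 0.5 = 0.003125
oats: 0.5 × 0.6 × 0.1 × 0.2 = 0.006
P(oats | x) = 0.006 / 0.009125 ≈ 0.658

0.658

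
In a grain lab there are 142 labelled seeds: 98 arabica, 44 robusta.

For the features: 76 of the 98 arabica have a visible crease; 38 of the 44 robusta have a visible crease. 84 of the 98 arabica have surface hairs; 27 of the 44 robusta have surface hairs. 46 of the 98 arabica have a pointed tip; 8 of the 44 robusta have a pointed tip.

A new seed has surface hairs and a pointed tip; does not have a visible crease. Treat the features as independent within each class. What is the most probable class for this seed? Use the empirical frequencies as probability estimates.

arabica: (98/142) × (22/98) × (84/98) × (46/98) ≈ 0.0623332
robusta: (44/142) × (6/44) × (27/44) × (8/44) ≈ 0.00471424
Highest score → arabica.

arabica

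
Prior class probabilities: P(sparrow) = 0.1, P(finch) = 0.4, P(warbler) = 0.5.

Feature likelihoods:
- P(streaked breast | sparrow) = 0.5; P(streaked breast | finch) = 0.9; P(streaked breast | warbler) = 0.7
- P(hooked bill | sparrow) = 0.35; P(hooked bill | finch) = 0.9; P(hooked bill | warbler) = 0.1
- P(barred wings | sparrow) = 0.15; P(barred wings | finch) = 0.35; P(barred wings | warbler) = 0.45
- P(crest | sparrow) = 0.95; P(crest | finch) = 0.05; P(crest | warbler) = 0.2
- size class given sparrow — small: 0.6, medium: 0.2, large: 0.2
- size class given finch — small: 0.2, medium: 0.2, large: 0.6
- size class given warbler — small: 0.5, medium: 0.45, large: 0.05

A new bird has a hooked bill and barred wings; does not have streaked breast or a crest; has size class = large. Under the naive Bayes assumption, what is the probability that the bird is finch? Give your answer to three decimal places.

0.960

sparrow: 0.1 × (1−0.5) × 0.35 × 0.15 × (1−0.95) × 0.2 = 0.00002625
finch: 0.4 × (1−0.9) × 0.9 × 0.35 × (1−0.05) × 0.6 = 0.007182
warbler: 0.5 × (1−0.7) × 0.1 × 0.45 × (1−0.2) × 0.05 = 0.00027
P(finch | x) = 0.007182 / 0.00747825 ≈ 0.960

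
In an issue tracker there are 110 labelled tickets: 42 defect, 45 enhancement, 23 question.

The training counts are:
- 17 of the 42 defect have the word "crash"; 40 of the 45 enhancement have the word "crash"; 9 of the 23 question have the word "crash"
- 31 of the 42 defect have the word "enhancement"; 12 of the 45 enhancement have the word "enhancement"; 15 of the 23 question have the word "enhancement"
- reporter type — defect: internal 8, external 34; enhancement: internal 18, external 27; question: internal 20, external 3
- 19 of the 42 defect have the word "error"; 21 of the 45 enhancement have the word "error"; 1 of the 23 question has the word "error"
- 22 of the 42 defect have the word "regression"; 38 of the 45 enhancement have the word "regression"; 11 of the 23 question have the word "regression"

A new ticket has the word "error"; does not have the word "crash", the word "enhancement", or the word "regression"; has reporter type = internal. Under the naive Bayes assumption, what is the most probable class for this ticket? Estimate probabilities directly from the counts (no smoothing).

defect: (42/110) × (25/42) × (11/42) × (8/42) × (19/42) × (20/42) ≈ 0.0024424
enhancement: (45/110) × (5/45) × (33/45) × (18/45) × (21/45) × (7/45) ≈ 0.000967901
question: (23/110) × (14/23) × (8/23) × (20/23) × (1/23) × (12/23) ≈ 0.000873223
Highest score → defect.

defect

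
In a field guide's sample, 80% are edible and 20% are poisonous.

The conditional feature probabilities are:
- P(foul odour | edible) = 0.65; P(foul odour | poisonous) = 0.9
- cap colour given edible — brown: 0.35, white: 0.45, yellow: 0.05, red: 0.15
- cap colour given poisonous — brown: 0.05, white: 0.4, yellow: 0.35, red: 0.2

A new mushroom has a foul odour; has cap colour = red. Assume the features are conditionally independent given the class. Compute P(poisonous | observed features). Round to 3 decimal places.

edible: 0.8 × 0.65 × 0.15 = 0.078
poisonous: 0.2 × 0.9 × 0.2 = 0.036
P(poisonous | x) = 0.036 / 0.114 ≈ 0.316

0.316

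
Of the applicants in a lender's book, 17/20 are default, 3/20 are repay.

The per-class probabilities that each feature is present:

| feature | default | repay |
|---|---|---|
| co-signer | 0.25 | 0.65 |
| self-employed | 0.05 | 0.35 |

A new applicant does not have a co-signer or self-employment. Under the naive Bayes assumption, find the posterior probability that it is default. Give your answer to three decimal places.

0.947

default: 0.85 × (1−0.25) × (1−0.05) = 0.605625
repay: 0.15 × (1−0.65) × (1−0.35) = 0.034125
P(default | x) = 0.605625 / 0.63975 ≈ 0.947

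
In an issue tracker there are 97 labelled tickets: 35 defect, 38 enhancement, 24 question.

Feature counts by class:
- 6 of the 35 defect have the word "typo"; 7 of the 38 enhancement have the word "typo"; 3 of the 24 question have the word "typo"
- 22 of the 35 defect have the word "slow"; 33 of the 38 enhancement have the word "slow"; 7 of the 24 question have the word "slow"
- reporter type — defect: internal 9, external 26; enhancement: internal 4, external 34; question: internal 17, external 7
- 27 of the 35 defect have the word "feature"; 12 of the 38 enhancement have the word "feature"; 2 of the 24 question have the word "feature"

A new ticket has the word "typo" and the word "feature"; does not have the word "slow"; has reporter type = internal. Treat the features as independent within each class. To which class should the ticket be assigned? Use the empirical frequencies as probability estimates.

defect

defect: (35/97) × (6/35) × (13/35) × (9/35) × (27/35) ≈ 0.00455748
enhancement: (38/97) × (7/38) × (5/38) × (4/38) × (12/38) ≈ 0.000315636
question: (24/97) × (3/24) × (17/24) × (17/24) × (2/24) ≈ 0.00129313
Highest score → defect.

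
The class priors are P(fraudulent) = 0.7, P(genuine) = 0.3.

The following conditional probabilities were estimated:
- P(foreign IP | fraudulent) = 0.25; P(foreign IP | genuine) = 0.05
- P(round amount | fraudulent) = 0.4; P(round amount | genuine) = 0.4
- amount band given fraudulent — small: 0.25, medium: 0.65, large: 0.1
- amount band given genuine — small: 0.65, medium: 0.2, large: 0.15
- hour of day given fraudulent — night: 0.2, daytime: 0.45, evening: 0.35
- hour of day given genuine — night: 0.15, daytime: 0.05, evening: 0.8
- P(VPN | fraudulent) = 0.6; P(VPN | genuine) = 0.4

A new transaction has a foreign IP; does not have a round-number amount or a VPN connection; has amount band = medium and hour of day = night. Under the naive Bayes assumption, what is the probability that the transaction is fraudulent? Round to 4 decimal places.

0.9712

fraudulent: 0.7 × 0.25 × (1−0.4) × 0.65 × 0.2 × (1−0.6) = 0.00546
genuine: 0.3 × 0.05 × (1−0.4) × 0.2 × 0.15 × (1−0.4) = 0.000162
P(fraudulent | x) = 0.00546 / 0.005622 ≈ 0.9712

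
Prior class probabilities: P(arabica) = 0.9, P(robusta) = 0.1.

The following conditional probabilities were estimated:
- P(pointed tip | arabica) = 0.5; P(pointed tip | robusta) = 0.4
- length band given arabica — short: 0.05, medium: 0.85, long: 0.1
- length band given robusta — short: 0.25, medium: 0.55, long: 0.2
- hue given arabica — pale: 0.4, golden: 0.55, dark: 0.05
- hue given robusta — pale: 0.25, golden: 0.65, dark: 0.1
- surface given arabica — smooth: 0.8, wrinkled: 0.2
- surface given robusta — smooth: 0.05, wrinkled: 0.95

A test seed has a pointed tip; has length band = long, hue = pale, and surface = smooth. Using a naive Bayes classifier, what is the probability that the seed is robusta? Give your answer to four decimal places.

0.0069

arabica: 0.9 × 0.5 × 0.1 × 0.4 × 0.8 = 0.0144
robusta: 0.1 × 0.4 × 0.2 × 0.25 × 0.05 = 0.0001
P(robusta | x) = 0.0001 / 0.0145 ≈ 0.0069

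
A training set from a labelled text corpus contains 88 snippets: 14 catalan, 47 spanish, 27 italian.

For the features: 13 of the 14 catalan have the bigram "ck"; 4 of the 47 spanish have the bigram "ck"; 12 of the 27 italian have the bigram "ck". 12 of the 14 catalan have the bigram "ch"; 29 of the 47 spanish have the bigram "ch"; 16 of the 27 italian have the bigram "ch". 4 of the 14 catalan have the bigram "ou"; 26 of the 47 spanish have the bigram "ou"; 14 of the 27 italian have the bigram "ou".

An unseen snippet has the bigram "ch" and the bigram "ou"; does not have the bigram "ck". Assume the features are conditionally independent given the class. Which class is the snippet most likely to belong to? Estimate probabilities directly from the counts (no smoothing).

spanish

catalan: (14/88) × (1/14) × (12/14) × (4/14) ≈ 0.00278293
spanish: (47/88) × (43/47) × (29/47) × (26/47) ≈ 0.166787
italian: (27/88) × (15/27) × (16/27) × (14/27) ≈ 0.0523756
Highest score → spanish.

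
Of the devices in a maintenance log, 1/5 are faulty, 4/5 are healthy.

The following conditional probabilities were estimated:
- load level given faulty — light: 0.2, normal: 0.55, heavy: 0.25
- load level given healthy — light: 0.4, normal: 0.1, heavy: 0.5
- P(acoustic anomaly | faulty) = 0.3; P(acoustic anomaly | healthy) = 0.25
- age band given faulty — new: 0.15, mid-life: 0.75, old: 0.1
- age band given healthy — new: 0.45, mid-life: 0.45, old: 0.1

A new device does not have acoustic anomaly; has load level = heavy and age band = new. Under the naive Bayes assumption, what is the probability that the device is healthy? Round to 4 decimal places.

faulty: 0.2 × 0.25 × (1−0.3) × 0.15 = 0.00525
healthy: 0.8 × 0.5 × (1−0.25) × 0.45 = 0.135
P(healthy | x) = 0.135 / 0.14025 ≈ 0.9626

0.9626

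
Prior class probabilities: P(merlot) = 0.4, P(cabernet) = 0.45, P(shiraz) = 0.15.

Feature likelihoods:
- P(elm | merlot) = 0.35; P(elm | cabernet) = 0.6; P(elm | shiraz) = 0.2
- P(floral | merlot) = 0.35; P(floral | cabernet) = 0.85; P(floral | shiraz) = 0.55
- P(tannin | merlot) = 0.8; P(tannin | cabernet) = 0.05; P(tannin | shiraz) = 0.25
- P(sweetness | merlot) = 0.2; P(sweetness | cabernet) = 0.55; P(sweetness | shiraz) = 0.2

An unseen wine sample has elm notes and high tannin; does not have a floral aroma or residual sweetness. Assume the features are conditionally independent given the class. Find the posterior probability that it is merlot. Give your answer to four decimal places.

0.9416

merlot: 0.4 × 0.35 × (1−0.35) × 0.8 × (1−0.2) = 0.05824
cabernet: 0.45 × 0.6 × (1−0.85) × 0.05 × (1−0.55) = 0.00091125
shiraz: 0.15 × 0.2 × (1−0.55) × 0.25 × (1−0.2) = 0.0027
P(merlot | x) = 0.05824 / 0.06185125 ≈ 0.9416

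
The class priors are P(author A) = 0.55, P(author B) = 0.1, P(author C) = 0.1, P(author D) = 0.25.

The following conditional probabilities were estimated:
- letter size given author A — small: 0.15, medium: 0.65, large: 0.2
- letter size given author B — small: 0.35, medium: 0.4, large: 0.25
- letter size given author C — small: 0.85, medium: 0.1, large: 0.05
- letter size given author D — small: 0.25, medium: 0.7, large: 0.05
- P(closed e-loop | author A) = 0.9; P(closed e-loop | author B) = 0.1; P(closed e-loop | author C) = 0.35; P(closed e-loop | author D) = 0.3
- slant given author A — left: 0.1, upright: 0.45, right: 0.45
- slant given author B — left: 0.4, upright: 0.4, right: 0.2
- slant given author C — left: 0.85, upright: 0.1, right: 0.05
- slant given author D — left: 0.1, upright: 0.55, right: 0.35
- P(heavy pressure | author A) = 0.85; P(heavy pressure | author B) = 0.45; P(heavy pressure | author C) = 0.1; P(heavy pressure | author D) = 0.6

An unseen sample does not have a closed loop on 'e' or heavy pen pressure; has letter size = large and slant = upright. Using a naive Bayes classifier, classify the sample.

author B

author A: 0.55 × 0.2 × (1−0.9) × 0.45 × (1−0.85) = 0.0007425
author B: 0.1 × 0.25 × (1−0.1) × 0.4 × (1−0.45) = 0.00495
author C: 0.1 × 0.05 × (1−0.35) × 0.1 × (1−0.1) = 0.0002925
author D: 0.25 × 0.05 × (1−0.3) × 0.55 × (1−0.6) = 0.001925
Highest score → author B.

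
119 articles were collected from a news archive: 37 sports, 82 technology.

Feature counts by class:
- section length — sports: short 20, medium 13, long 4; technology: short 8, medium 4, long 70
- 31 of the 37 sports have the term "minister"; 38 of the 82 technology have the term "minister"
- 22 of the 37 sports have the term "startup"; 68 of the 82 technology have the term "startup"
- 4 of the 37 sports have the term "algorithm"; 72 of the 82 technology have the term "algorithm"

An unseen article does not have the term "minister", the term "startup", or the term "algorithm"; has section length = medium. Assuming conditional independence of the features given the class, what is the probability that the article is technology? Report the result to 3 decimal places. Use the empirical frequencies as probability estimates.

sports: (37/119) × (13/37) × (6/37) × (15/37) × (33/37) ≈ 0.00640542
technology: (82/119) × (4/82) × (44/82) × (14/82) × (10/82) ≈ 0.000375537
P(technology | x) = 0.000375537 / 0.006780957 ≈ 0.055

0.055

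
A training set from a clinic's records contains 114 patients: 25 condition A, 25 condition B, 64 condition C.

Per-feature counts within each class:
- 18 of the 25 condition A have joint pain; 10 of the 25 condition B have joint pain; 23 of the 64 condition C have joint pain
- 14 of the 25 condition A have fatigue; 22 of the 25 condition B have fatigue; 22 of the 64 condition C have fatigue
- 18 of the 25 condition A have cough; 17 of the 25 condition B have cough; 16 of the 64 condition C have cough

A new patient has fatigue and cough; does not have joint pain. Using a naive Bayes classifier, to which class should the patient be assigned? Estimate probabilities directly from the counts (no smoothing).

condition B

condition A: (25/114) × (7/25) × (14/25) × (18/25) ≈ 0.0247579
condition B: (25/114) × (15/25) × (22/25) × (17/25) ≈ 0.0787368
condition C: (64/114) × (41/64) × (22/64) × (16/64) ≈ 0.0309073
Highest score → condition B.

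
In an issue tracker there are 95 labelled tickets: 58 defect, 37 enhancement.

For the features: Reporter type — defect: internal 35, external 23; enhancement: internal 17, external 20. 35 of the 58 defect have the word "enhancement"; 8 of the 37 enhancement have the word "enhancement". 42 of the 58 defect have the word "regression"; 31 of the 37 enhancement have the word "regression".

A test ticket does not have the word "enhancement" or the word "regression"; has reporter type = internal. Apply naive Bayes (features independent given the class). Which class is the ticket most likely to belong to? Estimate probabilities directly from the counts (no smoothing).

defect: (58/95) × (35/58) × (23/58) × (16/58) ≈ 0.0403029
enhancement: (37/95) × (17/37) × (29/37) × (6/37) ≈ 0.0227442
Highest score → defect.

defect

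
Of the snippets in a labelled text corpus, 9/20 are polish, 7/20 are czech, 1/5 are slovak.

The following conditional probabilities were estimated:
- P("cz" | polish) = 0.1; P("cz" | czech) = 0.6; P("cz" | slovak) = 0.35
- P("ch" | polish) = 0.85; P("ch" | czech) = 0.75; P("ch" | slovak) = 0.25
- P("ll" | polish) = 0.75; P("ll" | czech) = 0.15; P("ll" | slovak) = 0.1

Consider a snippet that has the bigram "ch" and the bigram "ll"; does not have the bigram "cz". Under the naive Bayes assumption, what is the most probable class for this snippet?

polish

polish: 0.45 × (1−0.1) × 0.85 × 0.75 = 0.2581875
czech: 0.35 × (1−0.6) × 0.75 × 0.15 = 0.01575
slovak: 0.2 × (1−0.35) × 0.25 × 0.1 = 0.00325
Highest score → polish.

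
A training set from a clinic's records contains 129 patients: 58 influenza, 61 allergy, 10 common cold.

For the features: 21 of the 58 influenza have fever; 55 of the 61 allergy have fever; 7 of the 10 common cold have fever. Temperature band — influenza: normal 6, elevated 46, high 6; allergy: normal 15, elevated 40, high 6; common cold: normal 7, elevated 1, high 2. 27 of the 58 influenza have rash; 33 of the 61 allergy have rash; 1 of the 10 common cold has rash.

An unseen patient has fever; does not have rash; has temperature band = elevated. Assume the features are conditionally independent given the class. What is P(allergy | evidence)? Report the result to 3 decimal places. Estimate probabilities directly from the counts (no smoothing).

0.635

influenza: (58/129) × (21/58) × (46/58) × (31/58) ≈ 0.069007
allergy: (61/129) × (55/61) × (40/61) × (28/61) ≈ 0.128331
common cold: (10/129) × (7/10) × (1/10) × (9/10) ≈ 0.00488372
P(allergy | x) = 0.128331 / 0.20222172 ≈ 0.635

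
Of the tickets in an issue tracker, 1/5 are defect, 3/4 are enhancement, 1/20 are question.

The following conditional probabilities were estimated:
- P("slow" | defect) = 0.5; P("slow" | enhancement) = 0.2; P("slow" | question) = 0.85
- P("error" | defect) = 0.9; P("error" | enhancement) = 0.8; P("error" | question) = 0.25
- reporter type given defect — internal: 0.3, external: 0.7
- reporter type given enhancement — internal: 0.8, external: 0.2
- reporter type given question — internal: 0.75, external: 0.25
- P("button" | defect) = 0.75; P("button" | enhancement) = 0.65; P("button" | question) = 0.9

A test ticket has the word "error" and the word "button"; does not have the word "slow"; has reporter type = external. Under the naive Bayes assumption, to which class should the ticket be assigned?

enhancement

defect: 0.2 × (1−0.5) × 0.9 × 0.7 × 0.75 = 0.04725
enhancement: 0.75 × (1−0.2) × 0.8 × 0.2 × 0.65 = 0.0624
question: 0.05 × (1−0.85) × 0.25 × 0.25 × 0.9 = 0.000421875
Highest score → enhancement.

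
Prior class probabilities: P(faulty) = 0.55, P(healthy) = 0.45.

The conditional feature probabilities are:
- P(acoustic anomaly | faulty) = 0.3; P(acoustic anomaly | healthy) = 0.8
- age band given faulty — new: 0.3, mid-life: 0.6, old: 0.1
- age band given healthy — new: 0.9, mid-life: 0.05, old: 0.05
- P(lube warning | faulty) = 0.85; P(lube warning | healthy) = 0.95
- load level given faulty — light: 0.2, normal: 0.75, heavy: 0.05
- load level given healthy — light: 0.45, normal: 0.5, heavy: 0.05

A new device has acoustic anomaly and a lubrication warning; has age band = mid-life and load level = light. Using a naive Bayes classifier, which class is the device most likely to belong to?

faulty: 0.55 × 0.3 × 0.6 × 0.85 × 0.2 = 0.01683
healthy: 0.45 × 0.8 × 0.05 × 0.95 × 0.45 = 0.007695
Highest score → faulty.

faulty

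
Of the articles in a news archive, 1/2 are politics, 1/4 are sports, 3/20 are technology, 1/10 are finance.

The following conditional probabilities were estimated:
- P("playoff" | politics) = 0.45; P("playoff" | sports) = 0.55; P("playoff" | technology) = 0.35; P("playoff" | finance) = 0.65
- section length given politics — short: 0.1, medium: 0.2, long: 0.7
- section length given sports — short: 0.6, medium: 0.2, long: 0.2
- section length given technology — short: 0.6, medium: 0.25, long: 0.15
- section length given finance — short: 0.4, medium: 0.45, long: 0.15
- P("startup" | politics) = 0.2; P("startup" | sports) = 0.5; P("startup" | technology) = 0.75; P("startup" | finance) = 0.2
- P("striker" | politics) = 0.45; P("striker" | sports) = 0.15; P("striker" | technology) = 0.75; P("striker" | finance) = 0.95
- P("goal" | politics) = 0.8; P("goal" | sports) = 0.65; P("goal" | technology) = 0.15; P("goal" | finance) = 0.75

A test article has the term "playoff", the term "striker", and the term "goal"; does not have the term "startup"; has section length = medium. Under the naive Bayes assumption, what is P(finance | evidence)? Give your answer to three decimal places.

0.532

politics: 0.5 × 0.45 × 0.2 × (1−0.2) × 0.45 × 0.8 = 0.01296
sports: 0.25 × 0.55 × 0.2 × (1−0.5) × 0.15 × 0.65 = 0.001340625
technology: 0.15 × 0.35 × 0.25 × (1−0.75) × 0.75 × 0.15 = 0.000369140625
finance: 0.1 × 0.65 × 0.45 × (1−0.2) × 0.95 × 0.75 = 0.0166725
P(finance | x) = 0.0166725 / 0.031342265625 ≈ 0.532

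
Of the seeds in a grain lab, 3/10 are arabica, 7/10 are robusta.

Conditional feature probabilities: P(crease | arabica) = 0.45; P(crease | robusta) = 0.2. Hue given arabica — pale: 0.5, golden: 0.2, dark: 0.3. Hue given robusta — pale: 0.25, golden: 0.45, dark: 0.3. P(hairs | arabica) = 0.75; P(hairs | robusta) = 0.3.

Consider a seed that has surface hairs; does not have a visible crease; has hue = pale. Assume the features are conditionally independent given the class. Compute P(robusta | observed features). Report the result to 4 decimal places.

0.4043

arabica: 0.3 × (1−0.45) × 0.5 × 0.75 = 0.061875
robusta: 0.7 × (1−0.2) × 0.25 × 0.3 = 0.042
P(robusta | x) = 0.042 / 0.103875 ≈ 0.4043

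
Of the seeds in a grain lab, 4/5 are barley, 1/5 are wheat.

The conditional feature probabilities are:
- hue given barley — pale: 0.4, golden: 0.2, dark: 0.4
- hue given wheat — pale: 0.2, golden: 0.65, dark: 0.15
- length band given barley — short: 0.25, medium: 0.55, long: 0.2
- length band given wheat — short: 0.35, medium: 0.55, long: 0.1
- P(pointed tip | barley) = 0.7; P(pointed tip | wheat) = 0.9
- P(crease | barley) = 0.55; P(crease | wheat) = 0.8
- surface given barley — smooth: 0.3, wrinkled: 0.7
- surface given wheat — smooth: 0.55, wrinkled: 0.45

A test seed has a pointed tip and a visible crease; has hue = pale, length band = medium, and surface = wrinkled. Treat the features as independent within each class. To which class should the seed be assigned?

barley

barley: 0.8 × 0.4 × 0.55 × 0.7 × 0.55 × 0.7 = 0.047432
wheat: 0.2 × 0.2 × 0.55 × 0.9 × 0.8 × 0.45 = 0.007128
Highest score → barley.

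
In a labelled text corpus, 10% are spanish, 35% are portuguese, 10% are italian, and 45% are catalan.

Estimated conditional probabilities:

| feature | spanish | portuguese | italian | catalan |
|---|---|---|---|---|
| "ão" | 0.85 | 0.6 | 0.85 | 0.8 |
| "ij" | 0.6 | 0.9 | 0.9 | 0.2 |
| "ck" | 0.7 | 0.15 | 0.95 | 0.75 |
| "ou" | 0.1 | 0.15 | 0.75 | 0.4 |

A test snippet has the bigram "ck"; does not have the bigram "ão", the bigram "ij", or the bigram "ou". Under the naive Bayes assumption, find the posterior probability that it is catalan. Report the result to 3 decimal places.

spanish: 0.1 × (1−0.85) × (1−0.6) × 0.7 × (1−0.1) = 0.00378
portuguese: 0.35 × (1−0.6) × (1−0.9) × 0.15 × (1−0.15) = 0.001785
italian: 0.1 × (1−0.85) × (1−0.9) × 0.95 × (1−0.75) = 0.00035625
catalan: 0.45 × (1−0.8) × (1−0.2) × 0.75 × (1−0.4) = 0.0324
P(catalan | x) = 0.0324 / 0.03832125 ≈ 0.845

0.845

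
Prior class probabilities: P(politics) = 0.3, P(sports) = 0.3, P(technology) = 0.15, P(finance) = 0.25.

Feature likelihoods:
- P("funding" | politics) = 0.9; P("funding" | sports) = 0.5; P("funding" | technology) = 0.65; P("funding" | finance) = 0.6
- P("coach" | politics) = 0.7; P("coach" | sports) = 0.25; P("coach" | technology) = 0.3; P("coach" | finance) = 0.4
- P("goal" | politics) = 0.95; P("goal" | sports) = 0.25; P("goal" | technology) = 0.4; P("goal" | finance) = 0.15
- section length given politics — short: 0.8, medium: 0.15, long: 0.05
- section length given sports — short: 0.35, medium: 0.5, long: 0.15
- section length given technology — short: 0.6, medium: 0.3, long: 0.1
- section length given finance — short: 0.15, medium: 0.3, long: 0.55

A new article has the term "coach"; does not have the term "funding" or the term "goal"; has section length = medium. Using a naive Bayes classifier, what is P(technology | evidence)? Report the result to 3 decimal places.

politics: 0.3 × (1−0.9) × 0.7 × (1−0.95) × 0.15 = 0.0001575
sports: 0.3 × (1−0.5) × 0.25 × (1−0.25) × 0.5 = 0.0140625
technology: 0.15 × (1−0.65) × 0.3 × (1−0.4) × 0.3 = 0.002835
finance: 0.25 × (1−0.6) × 0.4 × (1−0.15) × 0.3 = 0.0102
P(technology | x) = 0.002835 / 0.027255 ≈ 0.104

0.104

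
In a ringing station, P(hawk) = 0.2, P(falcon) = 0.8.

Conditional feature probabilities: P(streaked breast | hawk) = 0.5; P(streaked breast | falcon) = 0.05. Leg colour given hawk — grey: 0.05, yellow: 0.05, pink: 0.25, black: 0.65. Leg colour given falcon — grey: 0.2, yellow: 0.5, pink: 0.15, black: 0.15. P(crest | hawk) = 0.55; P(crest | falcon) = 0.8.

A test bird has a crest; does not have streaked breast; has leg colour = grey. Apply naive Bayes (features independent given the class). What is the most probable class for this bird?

falcon

hawk: 0.2 × (1−0.5) × 0.05 × 0.55 = 0.00275
falcon: 0.8 × (1−0.05) × 0.2 × 0.8 = 0.1216
Highest score → falcon.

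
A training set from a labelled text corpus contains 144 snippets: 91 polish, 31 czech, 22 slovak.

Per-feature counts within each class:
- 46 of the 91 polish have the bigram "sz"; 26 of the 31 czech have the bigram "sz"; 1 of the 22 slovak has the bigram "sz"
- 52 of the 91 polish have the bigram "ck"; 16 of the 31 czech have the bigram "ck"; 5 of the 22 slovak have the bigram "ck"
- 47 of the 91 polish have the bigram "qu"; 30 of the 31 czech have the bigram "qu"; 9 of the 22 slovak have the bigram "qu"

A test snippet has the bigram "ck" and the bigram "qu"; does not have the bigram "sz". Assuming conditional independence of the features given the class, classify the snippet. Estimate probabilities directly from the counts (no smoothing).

polish: (91/144) × (45/91) × (52/91) × (47/91) ≈ 0.0922292
czech: (31/144) × (5/31) × (16/31) × (30/31) ≈ 0.017343
slovak: (22/144) × (21/22) × (5/22) × (9/22) ≈ 0.0135589
Highest score → polish.

polish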